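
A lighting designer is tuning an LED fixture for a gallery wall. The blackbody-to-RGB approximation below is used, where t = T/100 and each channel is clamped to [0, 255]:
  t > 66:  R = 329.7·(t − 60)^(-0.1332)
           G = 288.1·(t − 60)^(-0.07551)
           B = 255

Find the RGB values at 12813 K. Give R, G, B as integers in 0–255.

R=188, G=209, B=255

t = 12813/100 = 128.13; the t > 66 branch applies.
R = 329.7·(128.13 − 60)^(-0.1332) = 329.7·68.13^(-0.1332) = 329.7·0.56990 = 187.896.
G = 288.1·(128.13 − 60)^(-0.07551) = 288.1·68.13^(-0.07551) = 288.1·0.72705 = 209.463.
B = 255 by definition for t > 66.
Rounded: (188, 209, 255).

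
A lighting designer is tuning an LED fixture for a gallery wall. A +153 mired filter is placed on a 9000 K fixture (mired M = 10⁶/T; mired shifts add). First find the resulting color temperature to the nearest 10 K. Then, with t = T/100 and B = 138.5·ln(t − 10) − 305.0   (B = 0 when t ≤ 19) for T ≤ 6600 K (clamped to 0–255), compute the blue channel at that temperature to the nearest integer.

156

M_in = 10⁶/9000 = 111.11; M_out = 111.11 + (+153) = 264.11.
T_out = 10⁶/264.11 = 3786.3 K → 3790 K; t = 37.9.
B = 138.5·ln(37.9 − 10) − 305.0 = 138.5·ln 27.9 − 305.0 = 138.5·3.3286 − 305.0 = 156.015.
Rounded: 156.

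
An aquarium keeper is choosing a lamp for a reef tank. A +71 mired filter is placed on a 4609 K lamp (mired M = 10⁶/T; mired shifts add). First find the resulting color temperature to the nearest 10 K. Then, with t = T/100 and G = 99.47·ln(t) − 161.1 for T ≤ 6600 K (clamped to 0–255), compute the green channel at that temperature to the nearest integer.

M_in = 10⁶/4609 = 216.97; M_out = 216.97 + (+71) = 287.97.
T_out = 10⁶/287.97 = 3472.6 K → 3470 K; t = 34.7.
G = 99.47·ln 34.7 − 161.1 = 99.47·3.5467 − 161.1 = 191.694.
Rounded: 192.

192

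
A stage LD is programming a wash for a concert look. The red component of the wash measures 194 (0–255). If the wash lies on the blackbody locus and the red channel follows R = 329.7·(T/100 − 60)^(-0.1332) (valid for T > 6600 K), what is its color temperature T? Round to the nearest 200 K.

(t − 60)^(-0.1332) = 194/329.7 = 0.58841.
t − 60 = 0.58841^(1/-0.1332) = 0.58841^(-7.508) = 53.593, so t = 113.593.
T = 100·t = 11359 K → 11400 K to the nearest 200 K.

11400 K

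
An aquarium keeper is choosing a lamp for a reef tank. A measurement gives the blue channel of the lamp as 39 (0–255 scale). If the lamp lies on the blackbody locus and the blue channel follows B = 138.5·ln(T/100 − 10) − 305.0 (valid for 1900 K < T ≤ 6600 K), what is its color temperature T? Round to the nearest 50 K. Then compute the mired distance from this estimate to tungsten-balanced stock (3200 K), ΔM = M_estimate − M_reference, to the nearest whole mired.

ln(t − 10) = (39 + 305.0) / 138.5 = 2.4838.
t − 10 = e^2.4838 = 11.986, so t = 21.986.
T = 100·t = 2199 K → 2200 K to the nearest 50 K.
M_estimate = 10⁶/2200 = 454.55; M_reference = 10⁶/3200 = 312.50.
ΔM = 454.55 − 312.50 = 142.05 → +142 mireds.

+142 mireds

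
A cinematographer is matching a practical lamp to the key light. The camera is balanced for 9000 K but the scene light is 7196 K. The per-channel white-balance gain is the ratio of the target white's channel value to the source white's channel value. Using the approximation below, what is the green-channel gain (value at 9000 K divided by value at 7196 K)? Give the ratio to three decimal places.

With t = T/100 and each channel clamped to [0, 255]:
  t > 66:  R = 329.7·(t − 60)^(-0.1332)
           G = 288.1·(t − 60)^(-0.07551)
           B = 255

At 7196 K (t = 71.96):
  G = 288.1·(71.96 − 60)^(-0.07551) = 288.1·11.96^(-0.07551) = 288.1·0.82913 = 238.871.
At 9000 K (t = 90):
  G = 288.1·(90 − 60)^(-0.07551) = 288.1·30^(-0.07551) = 288.1·0.77350 = 222.847.
Gain = 222.847 / 238.871 = 0.9329 → 0.933.

0.933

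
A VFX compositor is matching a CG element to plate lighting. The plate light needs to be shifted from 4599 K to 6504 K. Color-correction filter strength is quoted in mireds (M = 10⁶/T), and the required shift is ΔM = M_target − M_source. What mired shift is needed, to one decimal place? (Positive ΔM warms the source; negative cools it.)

-63.7 mireds

M_source = 10⁶/4599 = 217.439; M_target = 10⁶/6504 = 153.752.
ΔM = 153.752 − 217.439 = -63.687 → -63.7 mireds, a cooling shift.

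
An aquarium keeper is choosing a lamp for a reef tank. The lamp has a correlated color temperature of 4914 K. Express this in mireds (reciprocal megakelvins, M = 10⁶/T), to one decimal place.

203.5 mireds

M = 10⁶ / 4914 = 203.500 → 203.5 mireds.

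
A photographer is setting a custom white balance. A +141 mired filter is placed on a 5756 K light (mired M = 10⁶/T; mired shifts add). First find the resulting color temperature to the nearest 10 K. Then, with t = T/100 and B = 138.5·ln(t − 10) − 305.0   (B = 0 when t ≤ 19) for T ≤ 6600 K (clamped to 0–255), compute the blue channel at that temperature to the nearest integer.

M_in = 10⁶/5756 = 173.73; M_out = 173.73 + (+141) = 314.73.
T_out = 10⁶/314.73 = 3177.3 K → 3180 K; t = 31.8.
B = 138.5·ln(31.8 − 10) − 305.0 = 138.5·ln 21.8 − 305.0 = 138.5·3.0819 − 305.0 = 121.845.
Rounded: 122.

122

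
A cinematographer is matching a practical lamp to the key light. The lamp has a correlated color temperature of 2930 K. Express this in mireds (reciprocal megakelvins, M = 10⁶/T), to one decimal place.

341.3 mireds

M = 10⁶ / 2930 = 341.297 → 341.3 mireds.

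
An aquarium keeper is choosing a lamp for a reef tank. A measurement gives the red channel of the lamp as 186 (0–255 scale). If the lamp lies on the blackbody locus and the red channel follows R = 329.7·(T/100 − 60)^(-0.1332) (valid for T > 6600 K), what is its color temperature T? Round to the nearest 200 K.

13400 K

(t − 60)^(-0.1332) = 186/329.7 = 0.56415.
t − 60 = 0.56415^(1/-0.1332) = 0.56415^(-7.508) = 73.521, so t = 133.521.
T = 100·t = 13352 K → 13400 K to the nearest 200 K.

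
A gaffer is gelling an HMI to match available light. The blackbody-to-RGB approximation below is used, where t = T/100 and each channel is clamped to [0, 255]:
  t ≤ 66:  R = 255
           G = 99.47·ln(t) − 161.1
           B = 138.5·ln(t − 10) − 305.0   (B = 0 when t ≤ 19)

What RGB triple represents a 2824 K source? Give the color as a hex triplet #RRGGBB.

t = 2824/100 = 28.24; the t ≤ 66 branch applies.
R = 255 by definition for t ≤ 66.
G = 99.47·ln 28.24 − 161.1 = 99.47·3.3407 − 161.1 = 171.203.
B = 138.5·ln(28.24 − 10) − 305.0 = 138.5·ln 18.24 − 305.0 = 138.5·2.9036 − 305.0 = 97.151.
Rounded: (255, 171, 97).
In hex: #FFAB61.

#FFAB61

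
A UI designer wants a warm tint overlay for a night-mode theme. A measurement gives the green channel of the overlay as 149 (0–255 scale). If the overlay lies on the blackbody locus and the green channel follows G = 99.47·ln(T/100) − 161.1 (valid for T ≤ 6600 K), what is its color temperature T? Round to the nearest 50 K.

ln t = (149 + 161.1) / 99.47 = 3.1175.
t = e^3.1175 = 22.590.
T = 100·t = 2259 K → 2250 K to the nearest 50 K.

2250 K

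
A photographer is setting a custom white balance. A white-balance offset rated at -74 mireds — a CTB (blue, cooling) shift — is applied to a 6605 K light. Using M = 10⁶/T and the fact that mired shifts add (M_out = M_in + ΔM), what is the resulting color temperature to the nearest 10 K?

M_in = 10⁶/6605 = 151.40 mireds.
M_out = 151.40 + (-74) = 77.40 mireds.
T_out = 10⁶/77.40 = 12919.8 K → 12920 K.

12920 K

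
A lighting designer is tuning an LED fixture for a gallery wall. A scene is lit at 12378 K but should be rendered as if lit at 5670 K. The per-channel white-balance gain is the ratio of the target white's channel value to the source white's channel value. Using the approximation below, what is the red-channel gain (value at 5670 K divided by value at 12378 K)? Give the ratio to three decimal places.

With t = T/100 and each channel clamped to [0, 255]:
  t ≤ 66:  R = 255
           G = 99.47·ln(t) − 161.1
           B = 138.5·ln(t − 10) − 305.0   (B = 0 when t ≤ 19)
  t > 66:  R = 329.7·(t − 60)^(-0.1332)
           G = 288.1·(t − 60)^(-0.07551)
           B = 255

At 12378 K (t = 123.78):
  R = 329.7·(123.78 − 60)^(-0.1332) = 329.7·63.78^(-0.1332) = 329.7·0.57493 = 189.555.
At 5670 K (t = 56.7):
  R = 255 by definition for t ≤ 66.
Gain = 255.000 / 189.555 = 1.3453 → 1.345.

1.345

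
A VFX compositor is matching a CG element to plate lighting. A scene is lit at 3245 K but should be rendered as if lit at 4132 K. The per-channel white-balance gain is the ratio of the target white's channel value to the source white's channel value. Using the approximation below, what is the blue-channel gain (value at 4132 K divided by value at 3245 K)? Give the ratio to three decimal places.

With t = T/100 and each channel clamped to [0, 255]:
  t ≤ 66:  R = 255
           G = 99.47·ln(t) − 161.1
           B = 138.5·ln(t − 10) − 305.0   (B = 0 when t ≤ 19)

1.366

At 3245 K (t = 32.45):
  B = 138.5·ln(32.45 − 10) − 305.0 = 138.5·ln 22.45 − 305.0 = 138.5·3.1113 − 305.0 = 125.914.
At 4132 K (t = 41.32):
  B = 138.5·ln(41.32 − 10) − 305.0 = 138.5·ln 31.32 − 305.0 = 138.5·3.4443 − 305.0 = 172.030.
Gain = 172.030 / 125.914 = 1.3662 → 1.366.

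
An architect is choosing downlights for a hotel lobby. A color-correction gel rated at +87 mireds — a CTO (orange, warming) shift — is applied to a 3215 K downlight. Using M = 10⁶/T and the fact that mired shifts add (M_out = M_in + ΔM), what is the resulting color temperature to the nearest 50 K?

2500 K

M_in = 10⁶/3215 = 311.04 mireds.
M_out = 311.04 + (+87) = 398.04 mireds.
T_out = 10⁶/398.04 = 2512.3 K → 2500 K.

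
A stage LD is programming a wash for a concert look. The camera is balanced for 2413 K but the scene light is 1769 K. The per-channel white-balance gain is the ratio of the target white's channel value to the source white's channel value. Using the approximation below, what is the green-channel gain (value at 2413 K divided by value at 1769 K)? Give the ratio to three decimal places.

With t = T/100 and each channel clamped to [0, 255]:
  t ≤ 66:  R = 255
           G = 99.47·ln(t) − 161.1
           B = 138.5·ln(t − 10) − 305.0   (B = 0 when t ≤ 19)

1.248

At 1769 K (t = 17.69):
  G = 99.47·ln 17.69 − 161.1 = 99.47·2.8730 − 161.1 = 124.677.
At 2413 K (t = 24.13):
  G = 99.47·ln 24.13 − 161.1 = 99.47·3.1835 − 161.1 = 155.558.
Gain = 155.558 / 124.677 = 1.2477 → 1.248.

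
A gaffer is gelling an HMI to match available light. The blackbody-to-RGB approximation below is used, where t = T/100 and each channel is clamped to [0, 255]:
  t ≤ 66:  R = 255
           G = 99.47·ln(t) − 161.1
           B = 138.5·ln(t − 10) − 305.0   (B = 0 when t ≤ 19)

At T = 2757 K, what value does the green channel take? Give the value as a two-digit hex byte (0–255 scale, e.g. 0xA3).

0xA9

t = 2757/100 = 27.57; the t ≤ 66 branch applies.
G = 99.47·ln 27.57 − 161.1 = 99.47·3.3167 − 161.1 = 168.815.
Rounded: 169; in hex, 0xA9.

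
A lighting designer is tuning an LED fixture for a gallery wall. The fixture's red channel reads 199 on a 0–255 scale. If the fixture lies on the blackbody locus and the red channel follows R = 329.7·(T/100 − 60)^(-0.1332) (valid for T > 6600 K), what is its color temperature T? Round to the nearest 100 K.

10400 K

(t − 60)^(-0.1332) = 199/329.7 = 0.60358.
t − 60 = 0.60358^(1/-0.1332) = 0.60358^(-7.508) = 44.273, so t = 104.273.
T = 100·t = 10427 K → 10400 K to the nearest 100 K.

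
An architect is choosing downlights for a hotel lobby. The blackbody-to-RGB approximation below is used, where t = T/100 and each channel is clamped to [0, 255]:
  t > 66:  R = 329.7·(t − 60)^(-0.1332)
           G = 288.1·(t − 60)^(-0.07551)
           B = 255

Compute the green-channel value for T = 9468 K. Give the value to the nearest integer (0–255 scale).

220

t = 9468/100 = 94.68; the t > 66 branch applies.
G = 288.1·(94.68 − 60)^(-0.07551) = 288.1·34.68^(-0.07551) = 288.1·0.76508 = 220.420.
Rounded: 220.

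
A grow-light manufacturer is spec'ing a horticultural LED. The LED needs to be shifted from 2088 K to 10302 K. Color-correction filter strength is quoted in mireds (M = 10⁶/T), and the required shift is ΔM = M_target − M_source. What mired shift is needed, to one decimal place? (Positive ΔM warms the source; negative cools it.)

M_source = 10⁶/2088 = 478.927; M_target = 10⁶/10302 = 97.069.
ΔM = 97.069 − 478.927 = -381.859 → -381.9 mireds, a cooling shift.

-381.9 mireds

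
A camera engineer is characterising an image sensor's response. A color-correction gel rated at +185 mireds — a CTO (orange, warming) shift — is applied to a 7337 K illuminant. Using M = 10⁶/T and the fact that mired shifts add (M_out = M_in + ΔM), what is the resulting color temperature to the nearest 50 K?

3100 K

M_in = 10⁶/7337 = 136.30 mireds.
M_out = 136.30 + (+185) = 321.30 mireds.
T_out = 10⁶/321.30 = 3112.4 K → 3100 K.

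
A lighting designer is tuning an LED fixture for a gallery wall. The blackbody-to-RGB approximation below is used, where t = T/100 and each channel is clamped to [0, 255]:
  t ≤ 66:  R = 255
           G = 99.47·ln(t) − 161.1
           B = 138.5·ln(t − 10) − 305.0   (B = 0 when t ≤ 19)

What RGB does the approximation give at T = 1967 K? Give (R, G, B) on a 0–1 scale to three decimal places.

t = 1967/100 = 19.67; the t ≤ 66 branch applies.
R = 255 by definition for t ≤ 66.
G = 99.47·ln 19.67 − 161.1 = 99.47·2.9791 − 161.1 = 135.231.
B = 138.5·ln(19.67 − 10) − 305.0 = 138.5·ln 9.67 − 305.0 = 138.5·2.2690 − 305.0 = 9.260.
Dividing each by 255: (1.0000, 0.5303, 0.0363) → (1.000, 0.530, 0.036).

(1.000, 0.530, 0.036)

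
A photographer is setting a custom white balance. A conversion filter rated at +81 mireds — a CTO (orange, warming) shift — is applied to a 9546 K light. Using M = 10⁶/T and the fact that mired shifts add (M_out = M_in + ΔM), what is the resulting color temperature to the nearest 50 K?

M_in = 10⁶/9546 = 104.76 mireds.
M_out = 104.76 + (+81) = 185.76 mireds.
T_out = 10⁶/185.76 = 5383.4 K → 5400 K.

5400 K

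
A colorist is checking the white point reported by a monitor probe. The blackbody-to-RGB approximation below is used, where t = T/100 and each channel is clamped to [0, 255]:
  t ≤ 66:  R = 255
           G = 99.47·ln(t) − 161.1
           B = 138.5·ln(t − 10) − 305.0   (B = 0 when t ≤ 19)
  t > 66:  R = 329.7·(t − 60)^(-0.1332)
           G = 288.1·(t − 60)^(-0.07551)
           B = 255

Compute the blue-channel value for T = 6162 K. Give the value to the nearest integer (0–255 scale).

t = 6162/100 = 61.62; the t ≤ 66 branch applies.
B = 138.5·ln(61.62 − 10) − 305.0 = 138.5·ln 51.62 − 305.0 = 138.5·3.9439 − 305.0 = 241.231.
Rounded: 241.

241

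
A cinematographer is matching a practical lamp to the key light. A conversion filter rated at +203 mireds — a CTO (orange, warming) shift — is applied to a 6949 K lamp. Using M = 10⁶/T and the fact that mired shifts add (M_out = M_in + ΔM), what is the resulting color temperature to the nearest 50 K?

M_in = 10⁶/6949 = 143.91 mireds.
M_out = 143.91 + (+203) = 346.91 mireds.
T_out = 10⁶/346.91 = 2882.6 K → 2900 K.

2900 K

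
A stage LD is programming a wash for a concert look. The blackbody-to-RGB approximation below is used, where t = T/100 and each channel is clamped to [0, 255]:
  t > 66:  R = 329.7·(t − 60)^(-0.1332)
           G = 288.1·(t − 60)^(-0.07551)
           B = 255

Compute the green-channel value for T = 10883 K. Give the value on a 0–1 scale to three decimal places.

t = 10883/100 = 108.83; the t > 66 branch applies.
G = 288.1·(108.83 − 60)^(-0.07551) = 288.1·48.83^(-0.07551) = 288.1·0.74557 = 214.798.
On a 0–1 scale: 214.798/255 = 0.8423 → 0.842.

0.842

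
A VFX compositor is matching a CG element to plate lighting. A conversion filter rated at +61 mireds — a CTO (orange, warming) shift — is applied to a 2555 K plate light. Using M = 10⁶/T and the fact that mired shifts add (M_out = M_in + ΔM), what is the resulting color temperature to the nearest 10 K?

M_in = 10⁶/2555 = 391.39 mireds.
M_out = 391.39 + (+61) = 452.39 mireds.
T_out = 10⁶/452.39 = 2210.5 K → 2210 K.

2210 K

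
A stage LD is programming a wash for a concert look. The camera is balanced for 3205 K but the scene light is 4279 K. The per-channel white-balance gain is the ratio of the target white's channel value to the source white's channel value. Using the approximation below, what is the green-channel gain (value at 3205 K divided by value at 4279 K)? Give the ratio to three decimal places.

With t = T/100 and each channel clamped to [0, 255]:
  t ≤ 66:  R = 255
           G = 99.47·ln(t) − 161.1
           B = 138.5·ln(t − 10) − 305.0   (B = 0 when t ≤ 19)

0.865

At 4279 K (t = 42.79):
  G = 99.47·ln 42.79 − 161.1 = 99.47·3.7563 − 161.1 = 212.540.
At 3205 K (t = 32.05):
  G = 99.47·ln 32.05 − 161.1 = 99.47·3.4673 − 161.1 = 183.792.
Gain = 183.792 / 212.540 = 0.8647 → 0.865.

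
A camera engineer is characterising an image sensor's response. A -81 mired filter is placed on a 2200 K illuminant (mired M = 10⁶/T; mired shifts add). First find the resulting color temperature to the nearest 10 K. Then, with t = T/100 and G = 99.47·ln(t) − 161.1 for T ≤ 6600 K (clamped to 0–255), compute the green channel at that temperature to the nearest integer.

M_in = 10⁶/2200 = 454.55; M_out = 454.55 + (-81) = 373.55.
T_out = 10⁶/373.55 = 2677.1 K → 2680 K; t = 26.8.
G = 99.47·ln 26.8 − 161.1 = 99.47·3.2884 − 161.1 = 165.997.
Rounded: 166.

166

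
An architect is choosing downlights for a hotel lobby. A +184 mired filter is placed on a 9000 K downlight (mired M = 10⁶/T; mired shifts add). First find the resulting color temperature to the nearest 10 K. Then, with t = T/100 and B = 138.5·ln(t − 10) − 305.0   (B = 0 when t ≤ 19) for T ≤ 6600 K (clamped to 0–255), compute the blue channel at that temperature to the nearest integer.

M_in = 10⁶/9000 = 111.11; M_out = 111.11 + (+184) = 295.11.
T_out = 10⁶/295.11 = 3388.6 K → 3390 K; t = 33.9.
B = 138.5·ln(33.9 − 10) − 305.0 = 138.5·ln 23.9 − 305.0 = 138.5·3.1739 − 305.0 = 134.582.
Rounded: 135.

135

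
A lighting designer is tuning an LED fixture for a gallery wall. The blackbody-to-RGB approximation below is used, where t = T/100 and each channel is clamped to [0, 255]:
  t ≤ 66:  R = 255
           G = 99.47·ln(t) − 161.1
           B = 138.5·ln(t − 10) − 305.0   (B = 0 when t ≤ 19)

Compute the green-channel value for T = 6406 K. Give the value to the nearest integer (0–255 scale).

253

t = 6406/100 = 64.06; the t ≤ 66 branch applies.
G = 99.47·ln 64.06 − 161.1 = 99.47·4.1598 − 161.1 = 252.677.
Rounded: 253.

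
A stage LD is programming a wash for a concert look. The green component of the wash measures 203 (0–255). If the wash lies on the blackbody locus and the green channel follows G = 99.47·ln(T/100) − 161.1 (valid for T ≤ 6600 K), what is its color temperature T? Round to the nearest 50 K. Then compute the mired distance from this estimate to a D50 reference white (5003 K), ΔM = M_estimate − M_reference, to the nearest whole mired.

+57 mireds

ln t = (203 + 161.1) / 99.47 = 3.6604.
t = e^3.6604 = 38.877.
T = 100·t = 3888 K → 3900 K to the nearest 50 K.
M_estimate = 10⁶/3900 = 256.41; M_reference = 10⁶/5003 = 199.88.
ΔM = 256.41 − 199.88 = 56.53 → +57 mireds.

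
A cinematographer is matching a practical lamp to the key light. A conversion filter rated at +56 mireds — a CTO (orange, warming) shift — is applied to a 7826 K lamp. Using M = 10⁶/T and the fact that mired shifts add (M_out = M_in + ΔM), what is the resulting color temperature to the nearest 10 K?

M_in = 10⁶/7826 = 127.78 mireds.
M_out = 127.78 + (+56) = 183.78 mireds.
T_out = 10⁶/183.78 = 5441.3 K → 5440 K.

5440 K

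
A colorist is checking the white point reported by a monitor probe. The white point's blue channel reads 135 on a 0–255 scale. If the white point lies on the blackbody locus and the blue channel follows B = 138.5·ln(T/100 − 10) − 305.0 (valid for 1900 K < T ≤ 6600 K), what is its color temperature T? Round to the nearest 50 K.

3400 K

ln(t − 10) = (135 + 305.0) / 138.5 = 3.1769.
t − 10 = e^3.1769 = 23.972, so t = 33.972.
T = 100·t = 3397 K → 3400 K to the nearest 50 K.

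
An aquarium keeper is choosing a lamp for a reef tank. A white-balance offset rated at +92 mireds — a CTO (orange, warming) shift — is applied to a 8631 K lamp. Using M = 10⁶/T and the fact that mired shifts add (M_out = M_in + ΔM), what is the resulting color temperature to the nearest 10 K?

M_in = 10⁶/8631 = 115.86 mireds.
M_out = 115.86 + (+92) = 207.86 mireds.
T_out = 10⁶/207.86 = 4810.9 K → 4810 K.

4810 K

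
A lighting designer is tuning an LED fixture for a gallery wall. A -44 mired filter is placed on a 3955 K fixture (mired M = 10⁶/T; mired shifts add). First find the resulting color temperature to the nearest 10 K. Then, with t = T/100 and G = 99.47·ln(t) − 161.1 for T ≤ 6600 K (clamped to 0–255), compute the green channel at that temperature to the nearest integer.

M_in = 10⁶/3955 = 252.84; M_out = 252.84 + (-44) = 208.84.
T_out = 10⁶/208.84 = 4788.3 K → 4790 K; t = 47.9.
G = 99.47·ln 47.9 − 161.1 = 99.47·3.8691 − 161.1 = 223.761.
Rounded: 224.

224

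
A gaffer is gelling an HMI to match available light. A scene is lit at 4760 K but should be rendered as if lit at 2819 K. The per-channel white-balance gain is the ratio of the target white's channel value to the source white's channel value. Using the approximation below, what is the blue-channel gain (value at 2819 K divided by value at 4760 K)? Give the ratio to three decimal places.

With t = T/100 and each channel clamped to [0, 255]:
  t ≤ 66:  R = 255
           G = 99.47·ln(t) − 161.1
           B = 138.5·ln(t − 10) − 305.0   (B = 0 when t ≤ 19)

At 4760 K (t = 47.6):
  B = 138.5·ln(47.6 − 10) − 305.0 = 138.5·ln 37.6 − 305.0 = 138.5·3.6270 − 305.0 = 197.340.
At 2819 K (t = 28.19):
  B = 138.5·ln(28.19 − 10) − 305.0 = 138.5·ln 18.19 − 305.0 = 138.5·2.9009 − 305.0 = 96.771.
Gain = 96.771 / 197.340 = 0.4904 → 0.490.

0.490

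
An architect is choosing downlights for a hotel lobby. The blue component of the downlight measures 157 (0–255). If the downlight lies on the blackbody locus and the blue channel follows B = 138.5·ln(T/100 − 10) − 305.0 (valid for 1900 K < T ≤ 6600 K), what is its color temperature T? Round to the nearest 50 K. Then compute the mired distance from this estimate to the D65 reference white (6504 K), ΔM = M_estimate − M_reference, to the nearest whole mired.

+109 mireds

ln(t − 10) = (157 + 305.0) / 138.5 = 3.3357.
t − 10 = e^3.3357 = 28.099, so t = 38.099.
T = 100·t = 3810 K → 3800 K to the nearest 50 K.
M_estimate = 10⁶/3800 = 263.16; M_reference = 10⁶/6504 = 153.75.
ΔM = 263.16 − 153.75 = 109.41 → +109 mireds.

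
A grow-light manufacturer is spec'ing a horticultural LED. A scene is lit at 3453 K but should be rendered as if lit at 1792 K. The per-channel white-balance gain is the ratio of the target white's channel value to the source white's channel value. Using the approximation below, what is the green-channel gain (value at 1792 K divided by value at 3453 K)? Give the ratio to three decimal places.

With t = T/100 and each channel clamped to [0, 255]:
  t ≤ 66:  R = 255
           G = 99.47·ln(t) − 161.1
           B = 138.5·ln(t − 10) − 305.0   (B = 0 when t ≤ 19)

0.659

At 3453 K (t = 34.53):
  G = 99.47·ln 34.53 − 161.1 = 99.47·3.5418 − 161.1 = 191.206.
At 1792 K (t = 17.92):
  G = 99.47·ln 17.92 − 161.1 = 99.47·2.8859 − 161.1 = 125.962.
Gain = 125.962 / 191.206 = 0.6588 → 0.659.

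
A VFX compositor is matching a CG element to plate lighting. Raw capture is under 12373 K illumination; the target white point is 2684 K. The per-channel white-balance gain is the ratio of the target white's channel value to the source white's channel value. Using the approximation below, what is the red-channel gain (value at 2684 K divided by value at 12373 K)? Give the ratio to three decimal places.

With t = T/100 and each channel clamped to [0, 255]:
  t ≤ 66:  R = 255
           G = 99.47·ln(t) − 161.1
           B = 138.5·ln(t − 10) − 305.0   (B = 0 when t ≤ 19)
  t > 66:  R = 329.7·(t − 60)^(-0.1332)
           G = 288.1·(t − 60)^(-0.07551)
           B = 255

At 12373 K (t = 123.73):
  R = 329.7·(123.73 − 60)^(-0.1332) = 329.7·63.73^(-0.1332) = 329.7·0.57499 = 189.575.
At 2684 K (t = 26.84):
  R = 255 by definition for t ≤ 66.
Gain = 255.000 / 189.575 = 1.3451 → 1.345.

1.345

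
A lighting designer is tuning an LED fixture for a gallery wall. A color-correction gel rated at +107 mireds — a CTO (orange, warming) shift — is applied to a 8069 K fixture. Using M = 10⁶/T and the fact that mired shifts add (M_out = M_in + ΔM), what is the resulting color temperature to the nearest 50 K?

4350 K

M_in = 10⁶/8069 = 123.93 mireds.
M_out = 123.93 + (+107) = 230.93 mireds.
T_out = 10⁶/230.93 = 4330.3 K → 4350 K.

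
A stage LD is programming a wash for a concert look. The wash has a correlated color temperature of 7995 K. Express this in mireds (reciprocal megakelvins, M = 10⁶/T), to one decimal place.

M = 10⁶ / 7995 = 125.078 → 125.1 mireds.

125.1 mireds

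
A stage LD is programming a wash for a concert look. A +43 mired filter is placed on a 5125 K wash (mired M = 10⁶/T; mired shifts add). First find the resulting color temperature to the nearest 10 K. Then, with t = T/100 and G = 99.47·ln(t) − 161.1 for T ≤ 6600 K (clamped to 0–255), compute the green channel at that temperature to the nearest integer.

211

M_in = 10⁶/5125 = 195.12; M_out = 195.12 + (+43) = 238.12.
T_out = 10⁶/238.12 = 4199.5 K → 4200 K; t = 42.
G = 99.47·ln 42 − 161.1 = 99.47·3.7377 − 161.1 = 210.686.
Rounded: 211.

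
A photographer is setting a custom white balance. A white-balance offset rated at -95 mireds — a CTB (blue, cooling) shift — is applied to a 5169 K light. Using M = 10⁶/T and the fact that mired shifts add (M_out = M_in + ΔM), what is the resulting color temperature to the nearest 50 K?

M_in = 10⁶/5169 = 193.46 mireds.
M_out = 193.46 + (-95) = 98.46 mireds.
T_out = 10⁶/98.46 = 10156.3 K → 10150 K.

10150 K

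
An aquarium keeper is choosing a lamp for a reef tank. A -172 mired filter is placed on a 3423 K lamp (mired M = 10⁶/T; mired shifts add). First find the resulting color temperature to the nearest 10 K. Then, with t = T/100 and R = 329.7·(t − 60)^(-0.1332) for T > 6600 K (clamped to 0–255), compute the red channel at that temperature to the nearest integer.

217

M_in = 10⁶/3423 = 292.14; M_out = 292.14 + (-172) = 120.14.
T_out = 10⁶/120.14 = 8323.5 K → 8320 K; t = 83.2.
R = 329.7·(83.2 − 60)^(-0.1332) = 329.7·23.2^(-0.1332) = 329.7·0.65784 = 216.888.
Rounded: 217.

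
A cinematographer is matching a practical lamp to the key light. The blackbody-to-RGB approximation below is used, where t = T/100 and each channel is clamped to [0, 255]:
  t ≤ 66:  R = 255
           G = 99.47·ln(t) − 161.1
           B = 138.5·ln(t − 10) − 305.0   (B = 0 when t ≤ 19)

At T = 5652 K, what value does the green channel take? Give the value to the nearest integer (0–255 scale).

240

t = 5652/100 = 56.52; the t ≤ 66 branch applies.
G = 99.47·ln 56.52 − 161.1 = 99.47·4.0346 − 161.1 = 240.221.
Rounded: 240.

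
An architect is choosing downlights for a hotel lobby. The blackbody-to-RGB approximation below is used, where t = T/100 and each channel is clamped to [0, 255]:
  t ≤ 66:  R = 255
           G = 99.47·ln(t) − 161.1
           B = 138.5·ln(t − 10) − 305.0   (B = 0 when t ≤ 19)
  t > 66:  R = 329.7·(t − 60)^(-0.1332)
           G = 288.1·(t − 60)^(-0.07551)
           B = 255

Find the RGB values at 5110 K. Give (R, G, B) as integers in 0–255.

t = 5110/100 = 51.1; the t ≤ 66 branch applies.
R = 255 by definition for t ≤ 66.
G = 99.47·ln 51.1 − 161.1 = 99.47·3.9338 − 161.1 = 230.194.
B = 138.5·ln(51.1 − 10) − 305.0 = 138.5·ln 41.1 − 305.0 = 138.5·3.7160 − 305.0 = 209.667.
Rounded: (255, 230, 210).

(255, 230, 210)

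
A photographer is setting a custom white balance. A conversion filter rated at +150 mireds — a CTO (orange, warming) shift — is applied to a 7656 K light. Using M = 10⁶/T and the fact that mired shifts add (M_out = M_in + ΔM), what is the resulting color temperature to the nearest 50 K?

M_in = 10⁶/7656 = 130.62 mireds.
M_out = 130.62 + (+150) = 280.62 mireds.
T_out = 10⁶/280.62 = 3563.6 K → 3550 K.

3550 K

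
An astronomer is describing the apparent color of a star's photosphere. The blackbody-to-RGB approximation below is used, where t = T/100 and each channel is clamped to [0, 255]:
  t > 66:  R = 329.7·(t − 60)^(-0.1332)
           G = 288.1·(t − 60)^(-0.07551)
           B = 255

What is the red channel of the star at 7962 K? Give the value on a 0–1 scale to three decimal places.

t = 7962/100 = 79.62; the t > 66 branch applies.
R = 329.7·(79.62 − 60)^(-0.1332) = 329.7·19.62^(-0.1332) = 329.7·0.67269 = 221.785.
On a 0–1 scale: 221.785/255 = 0.8697 → 0.870.

0.870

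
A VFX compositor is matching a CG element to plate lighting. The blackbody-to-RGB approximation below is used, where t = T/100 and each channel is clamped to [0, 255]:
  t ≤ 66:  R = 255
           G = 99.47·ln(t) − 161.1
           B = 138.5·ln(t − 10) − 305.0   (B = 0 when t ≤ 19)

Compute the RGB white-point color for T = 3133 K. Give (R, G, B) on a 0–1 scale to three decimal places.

(1.000, 0.712, 0.466)

t = 3133/100 = 31.33; the t ≤ 66 branch applies.
R = 255 by definition for t ≤ 66.
G = 99.47·ln 31.33 − 161.1 = 99.47·3.4446 − 161.1 = 181.532.
B = 138.5·ln(31.33 − 10) − 305.0 = 138.5·ln 21.33 − 305.0 = 138.5·3.0601 − 305.0 = 118.826.
Dividing each by 255: (1.0000, 0.7119, 0.4660) → (1.000, 0.712, 0.466).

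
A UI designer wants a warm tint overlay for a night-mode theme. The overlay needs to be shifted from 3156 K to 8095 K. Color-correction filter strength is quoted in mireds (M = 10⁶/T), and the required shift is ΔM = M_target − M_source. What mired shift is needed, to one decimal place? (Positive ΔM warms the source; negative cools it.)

M_source = 10⁶/3156 = 316.857; M_target = 10⁶/8095 = 123.533.
ΔM = 123.533 − 316.857 = -193.324 → -193.3 mireds, a cooling shift.

-193.3 mireds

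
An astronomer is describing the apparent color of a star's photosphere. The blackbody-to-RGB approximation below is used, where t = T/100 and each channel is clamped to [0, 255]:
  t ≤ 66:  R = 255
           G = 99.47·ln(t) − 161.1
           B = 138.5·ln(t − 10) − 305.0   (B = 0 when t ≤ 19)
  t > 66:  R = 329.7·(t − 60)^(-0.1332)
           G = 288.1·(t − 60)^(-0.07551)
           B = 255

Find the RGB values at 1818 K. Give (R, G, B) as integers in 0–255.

(255, 127, 0)

t = 1818/100 = 18.18; the t ≤ 66 branch applies.
R = 255 by definition for t ≤ 66.
G = 99.47·ln 18.18 − 161.1 = 99.47·2.9003 − 161.1 = 127.395.
t = 18.18 ≤ 19, so B = 0.
Rounded: (255, 127, 0).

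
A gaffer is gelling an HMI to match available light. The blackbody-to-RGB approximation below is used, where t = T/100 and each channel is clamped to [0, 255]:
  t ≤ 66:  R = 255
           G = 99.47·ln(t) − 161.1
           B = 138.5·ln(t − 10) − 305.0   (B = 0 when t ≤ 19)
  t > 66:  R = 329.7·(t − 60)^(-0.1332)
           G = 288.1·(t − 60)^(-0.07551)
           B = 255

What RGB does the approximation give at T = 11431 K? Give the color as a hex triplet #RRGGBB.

#C2D5FF

t = 11431/100 = 114.31; the t > 66 branch applies.
R = 329.7·(114.31 − 60)^(-0.1332) = 329.7·54.31^(-0.1332) = 329.7·0.58737 = 193.657.
G = 288.1·(114.31 − 60)^(-0.07551) = 288.1·54.31^(-0.07551) = 288.1·0.73960 = 213.080.
B = 255 by definition for t > 66.
Rounded: (194, 213, 255).
In hex: #C2D5FF.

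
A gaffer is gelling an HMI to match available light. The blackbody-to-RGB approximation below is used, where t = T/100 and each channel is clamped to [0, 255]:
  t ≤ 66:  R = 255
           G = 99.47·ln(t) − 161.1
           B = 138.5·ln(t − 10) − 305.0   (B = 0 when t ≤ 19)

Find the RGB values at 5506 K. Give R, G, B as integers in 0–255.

R=255, G=238, B=222

t = 5506/100 = 55.06; the t ≤ 66 branch applies.
R = 255 by definition for t ≤ 66.
G = 99.47·ln 55.06 − 161.1 = 99.47·4.0084 − 161.1 = 237.618.
B = 138.5·ln(55.06 − 10) − 305.0 = 138.5·ln 45.06 − 305.0 = 138.5·3.8080 − 305.0 = 222.407.
Rounded: (255, 238, 222).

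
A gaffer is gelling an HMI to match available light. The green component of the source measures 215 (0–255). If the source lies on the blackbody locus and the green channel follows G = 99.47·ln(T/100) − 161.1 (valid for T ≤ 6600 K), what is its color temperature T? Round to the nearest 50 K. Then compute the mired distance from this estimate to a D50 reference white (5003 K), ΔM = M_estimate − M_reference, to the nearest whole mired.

+27 mireds

ln t = (215 + 161.1) / 99.47 = 3.7810.
t = e^3.7810 = 43.862.
T = 100·t = 4386 K → 4400 K to the nearest 50 K.
M_estimate = 10⁶/4400 = 227.27; M_reference = 10⁶/5003 = 199.88.
ΔM = 227.27 − 199.88 = 27.39 → +27 mireds.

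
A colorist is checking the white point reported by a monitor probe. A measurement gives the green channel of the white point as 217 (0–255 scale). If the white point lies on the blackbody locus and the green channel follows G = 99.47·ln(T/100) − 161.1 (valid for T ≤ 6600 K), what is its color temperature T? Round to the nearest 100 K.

4500 K

ln t = (217 + 161.1) / 99.47 = 3.8011.
t = e^3.8011 = 44.752.
T = 100·t = 4475 K → 4500 K to the nearest 100 K.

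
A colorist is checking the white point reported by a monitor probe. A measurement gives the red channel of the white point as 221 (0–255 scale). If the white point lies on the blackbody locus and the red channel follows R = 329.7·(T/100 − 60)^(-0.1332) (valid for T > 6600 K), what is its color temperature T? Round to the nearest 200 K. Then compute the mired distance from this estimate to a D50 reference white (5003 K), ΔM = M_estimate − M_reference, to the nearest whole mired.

(t − 60)^(-0.1332) = 221/329.7 = 0.67031.
t − 60 = 0.67031^(1/-0.1332) = 0.67031^(-7.508) = 20.149, so t = 80.149.
T = 100·t = 8015 K → 8000 K to the nearest 200 K.
M_estimate = 10⁶/8000 = 125.00; M_reference = 10⁶/5003 = 199.88.
ΔM = 125.00 − 199.88 = -74.88 → -75 mireds.

-75 mireds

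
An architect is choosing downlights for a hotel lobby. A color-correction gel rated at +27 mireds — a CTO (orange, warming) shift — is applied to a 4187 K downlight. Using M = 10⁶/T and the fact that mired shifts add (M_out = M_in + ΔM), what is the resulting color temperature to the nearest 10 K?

3760 K

M_in = 10⁶/4187 = 238.83 mireds.
M_out = 238.83 + (+27) = 265.83 mireds.
T_out = 10⁶/265.83 = 3761.7 K → 3760 K.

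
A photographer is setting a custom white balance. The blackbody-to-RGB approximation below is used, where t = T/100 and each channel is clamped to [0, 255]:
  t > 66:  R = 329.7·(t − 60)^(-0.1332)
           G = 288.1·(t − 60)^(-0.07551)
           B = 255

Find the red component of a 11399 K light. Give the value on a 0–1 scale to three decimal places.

t = 11399/100 = 113.99; the t > 66 branch applies.
R = 329.7·(113.99 − 60)^(-0.1332) = 329.7·53.99^(-0.1332) = 329.7·0.58784 = 193.809.
On a 0–1 scale: 193.809/255 = 0.7600 → 0.760.

0.760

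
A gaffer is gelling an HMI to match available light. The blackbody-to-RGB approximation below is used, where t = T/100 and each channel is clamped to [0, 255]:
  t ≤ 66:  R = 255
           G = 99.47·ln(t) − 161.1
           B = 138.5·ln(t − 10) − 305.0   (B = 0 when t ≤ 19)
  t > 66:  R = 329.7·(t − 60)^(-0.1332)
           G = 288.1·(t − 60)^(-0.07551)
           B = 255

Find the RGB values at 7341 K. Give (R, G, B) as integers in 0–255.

t = 7341/100 = 73.41; the t > 66 branch applies.
R = 329.7·(73.41 − 60)^(-0.1332) = 329.7·13.41^(-0.1332) = 329.7·0.70766 = 233.316.
G = 288.1·(73.41 − 60)^(-0.07551) = 288.1·13.41^(-0.07551) = 288.1·0.82199 = 236.816.
B = 255 by definition for t > 66.
Rounded: (233, 237, 255).

(233, 237, 255)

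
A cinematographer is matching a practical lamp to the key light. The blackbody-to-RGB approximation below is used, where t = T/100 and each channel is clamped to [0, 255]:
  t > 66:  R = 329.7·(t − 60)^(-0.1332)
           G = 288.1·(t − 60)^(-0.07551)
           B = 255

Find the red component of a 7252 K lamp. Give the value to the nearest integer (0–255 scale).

235

t = 7252/100 = 72.52; the t > 66 branch applies.
R = 329.7·(72.52 − 60)^(-0.1332) = 329.7·12.52^(-0.1332) = 329.7·0.71417 = 235.460.
Rounded: 235.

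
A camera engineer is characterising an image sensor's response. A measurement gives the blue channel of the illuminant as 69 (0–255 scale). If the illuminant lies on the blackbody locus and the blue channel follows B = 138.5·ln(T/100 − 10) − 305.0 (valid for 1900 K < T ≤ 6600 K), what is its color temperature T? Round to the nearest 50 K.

ln(t − 10) = (69 + 305.0) / 138.5 = 2.7004.
t − 10 = e^2.7004 = 14.885, so t = 24.885.
T = 100·t = 2489 K → 2500 K to the nearest 50 K.

2500 K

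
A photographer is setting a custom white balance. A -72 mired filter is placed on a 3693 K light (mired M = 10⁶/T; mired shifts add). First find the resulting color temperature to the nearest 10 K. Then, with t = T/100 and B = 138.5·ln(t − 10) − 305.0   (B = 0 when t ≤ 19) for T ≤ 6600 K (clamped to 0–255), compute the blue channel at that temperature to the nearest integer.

M_in = 10⁶/3693 = 270.78; M_out = 270.78 + (-72) = 198.78.
T_out = 10⁶/198.78 = 5030.6 K → 5030 K; t = 50.3.
B = 138.5·ln(50.3 − 10) − 305.0 = 138.5·ln 40.3 − 305.0 = 138.5·3.6964 − 305.0 = 206.945.
Rounded: 207.

207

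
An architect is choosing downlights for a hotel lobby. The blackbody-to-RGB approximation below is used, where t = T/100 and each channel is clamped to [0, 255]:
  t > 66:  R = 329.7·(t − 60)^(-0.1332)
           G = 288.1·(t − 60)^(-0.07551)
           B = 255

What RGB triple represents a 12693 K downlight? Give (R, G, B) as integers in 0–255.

(188, 210, 255)

t = 12693/100 = 126.93; the t > 66 branch applies.
R = 329.7·(126.93 − 60)^(-0.1332) = 329.7·66.93^(-0.1332) = 329.7·0.57125 = 188.342.
G = 288.1·(126.93 − 60)^(-0.07551) = 288.1·66.93^(-0.07551) = 288.1·0.72803 = 209.745.
B = 255 by definition for t > 66.
Rounded: (188, 210, 255).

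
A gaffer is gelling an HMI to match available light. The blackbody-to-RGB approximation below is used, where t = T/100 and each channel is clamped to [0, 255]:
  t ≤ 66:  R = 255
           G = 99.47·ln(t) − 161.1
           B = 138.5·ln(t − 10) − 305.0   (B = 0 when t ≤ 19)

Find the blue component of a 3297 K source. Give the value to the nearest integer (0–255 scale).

t = 3297/100 = 32.97; the t ≤ 66 branch applies.
B = 138.5·ln(32.97 − 10) − 305.0 = 138.5·ln 22.97 − 305.0 = 138.5·3.1342 − 305.0 = 129.085.
Rounded: 129.

129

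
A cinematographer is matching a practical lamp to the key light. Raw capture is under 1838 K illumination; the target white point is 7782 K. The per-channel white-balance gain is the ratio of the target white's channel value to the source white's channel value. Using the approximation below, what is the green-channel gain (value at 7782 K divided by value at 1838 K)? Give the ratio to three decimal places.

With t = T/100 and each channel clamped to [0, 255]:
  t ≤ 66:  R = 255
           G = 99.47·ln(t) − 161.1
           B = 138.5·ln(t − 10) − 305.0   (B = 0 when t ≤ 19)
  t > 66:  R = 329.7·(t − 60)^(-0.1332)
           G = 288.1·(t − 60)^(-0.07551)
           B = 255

1.804

At 1838 K (t = 18.38):
  G = 99.47·ln 18.38 − 161.1 = 99.47·2.9113 − 161.1 = 128.483.
At 7782 K (t = 77.82):
  G = 288.1·(77.82 − 60)^(-0.07551) = 288.1·17.82^(-0.07551) = 288.1·0.80453 = 231.786.
Gain = 231.786 / 128.483 = 1.8040 → 1.804.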